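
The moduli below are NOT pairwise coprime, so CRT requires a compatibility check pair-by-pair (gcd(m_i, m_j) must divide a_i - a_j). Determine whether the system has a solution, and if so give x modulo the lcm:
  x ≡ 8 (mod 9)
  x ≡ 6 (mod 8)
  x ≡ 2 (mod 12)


Moduli 9, 8, 12 are not pairwise coprime, so CRT works modulo lcm(m_i) when all pairwise compatibility conditions hold.
Pairwise compatibility: gcd(m_i, m_j) must divide a_i - a_j for every pair.
Merge one congruence at a time:
  Start: x ≡ 8 (mod 9).
  Combine with x ≡ 6 (mod 8): gcd(9, 8) = 1; 6 - 8 = -2, which IS divisible by 1, so compatible.
    Write x = 8 + 9·t and substitute into x ≡ 6 (mod 8): 9·t ≡ 6 − 8 = -2 (mod 8).
    Reduce coefficients mod 8: 1·t ≡ 6 (mod 8).
    So t ≡ 6 (mod 8).
    Then x = 8 + 9·6 = 62, valid modulo lcm(9, 8) = 72: x ≡ 62 (mod 72).
  Combine with x ≡ 2 (mod 12): gcd(72, 12) = 12; 2 - 62 = -60, which IS divisible by 12, so compatible.
    Write x = 62 + 72·t and substitute into x ≡ 2 (mod 12): 72·t ≡ 2 − 62 = -60 (mod 12).
    Divide the congruence (and modulus) by g = 12: 6·t ≡ -5 (mod 1).
    Modulo 1 every t works; take t = 0.
    Then x = 62 + 72·0 = 62, valid modulo lcm(72, 12) = 72: x ≡ 62 (mod 72).
Verify: 62 mod 9 = 8, 62 mod 8 = 6, 62 mod 12 = 2.

x ≡ 62 (mod 72).


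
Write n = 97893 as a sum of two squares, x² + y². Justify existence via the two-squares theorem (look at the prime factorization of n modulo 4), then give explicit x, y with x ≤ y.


Step 1: Factor n = 97893 = 3^2 · 73 · 149.
Step 2: Check the mod-4 condition on each prime factor: 3 ≡ 3 (mod 4), exponent 2 (must be even); 73 ≡ 1 (mod 4), exponent 1; 149 ≡ 1 (mod 4), exponent 1.
All primes ≡ 3 (mod 4) appear to even exponent (or don't appear), so by the two-squares theorem n IS expressible as a sum of two squares.
Step 3: Build a representation. Group n = k² · m with k = 3 and m = 73 · 149 = 10877 (a product of primes ≡ 1 (mod 4)); a representation of m scales to one of n via (k·x)² + (k·y)² = k²(x² + y²). Each prime p ≡ 1 (mod 4) is itself a sum of two squares; find a² by testing p − a² for a perfect square:
  73: 73 − 1² = 72, 73 − 2² = 69, 73 − 3² = 64 = 8² ⇒ 73 = 3² + 8².
  149: 149 − 1² = 148, 149 − 2² = 145, 149 − 3² = 140, 149 − 4² = 133, 149 − 5² = 124, 149 − 6² = 113, 149 − 7² = 100 = 10² ⇒ 149 = 7² + 10².
  Combine using the Brahmagupta–Fibonacci identity (a² + b²)(c² + d²) = (ac − bd)² + (ad + bc)² = (ac + bd)² + (ad − bc)²:
  73 · 149 = 10877: from (3² + 8²)(7² + 10²), take (3·7 − 8·10, 3·10 + 8·7) = (21 − 80, 30 + 56) = (-59, 86); dropping signs (only squares matter) gives (59, 86); check 59² + 86² = 3481 + 7396 = 10877 ✓.
  Scale by k = 3: (3·59, 3·86) = (177, 258).
Step 4: Order so x ≤ y and verify: 177² + 258² = 31329 + 66564 = 97893 = n. ✓

n = 97893 = 177² + 258² (one valid representation with x ≤ y).


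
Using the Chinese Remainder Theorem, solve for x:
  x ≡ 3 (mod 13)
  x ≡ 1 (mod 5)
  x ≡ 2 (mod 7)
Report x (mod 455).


Moduli 13, 5, 7 are pairwise coprime; by CRT there is a unique solution modulo M = 13 · 5 · 7 = 455.
Solve pairwise, accumulating the modulus:
  Start with x ≡ 3 (mod 13).
  Combine with x ≡ 1 (mod 5): since gcd(13, 5) = 1, we get a unique residue mod 65.
    Write x = 3 + 13·t and substitute into x ≡ 1 (mod 5): 13·t ≡ 1 − 3 = -2 (mod 5).
    Reduce coefficients mod 5: 3·t ≡ 3 (mod 5).
    The inverse of 3 mod 5 is 2 (since 3·2 = 6 = 1·5 + 1), so t ≡ 2·3 = 6 ≡ 1 (mod 5).
    Then x = 3 + 13·1 = 16, valid modulo lcm(13, 5) = 65: x ≡ 16 (mod 65).
  Combine with x ≡ 2 (mod 7): since gcd(65, 7) = 1, we get a unique residue mod 455.
    Write x = 16 + 65·t and substitute into x ≡ 2 (mod 7): 65·t ≡ 2 − 16 = -14 (mod 7).
    Reduce coefficients mod 7: 2·t ≡ 0 (mod 7).
    The inverse of 2 mod 7 is 4 (since 2·4 = 8 = 1·7 + 1), so t ≡ 4·0 = 0 ≡ 0 (mod 7).
    Then x = 16 + 65·0 = 16, valid modulo lcm(65, 7) = 455: x ≡ 16 (mod 455).
Verify: 16 mod 13 = 3 ✓, 16 mod 5 = 1 ✓, 16 mod 7 = 2 ✓.

x ≡ 16 (mod 455).


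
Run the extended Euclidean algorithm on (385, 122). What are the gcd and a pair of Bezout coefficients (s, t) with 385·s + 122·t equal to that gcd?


Euclidean algorithm on (385, 122) — divide until remainder is 0:
  385 = 3 · 122 + 19
  122 = 6 · 19 + 8
  19 = 2 · 8 + 3
  8 = 2 · 3 + 2
  3 = 1 · 2 + 1
  2 = 2 · 1 + 0
gcd(385, 122) = 1.
Track Bezout coefficients alongside the remainders: start with r₀ = 385 = a·1 + b·0 (s = 1, t = 0) and r₁ = 122 = a·0 + b·1 (s = 0, t = 1); each new remainder r_{k+1} = r_{k-1} − q_k·r_k inherits s_{k+1} = s_{k-1} − q_k·s_k, t_{k+1} = t_{k-1} − q_k·t_k, so r_k = a·s_k + b·t_k at every step:
  q = 3: r = 19, s = 1 − 3·0 = 1, t = 0 − 3·1 = -3  (check: 385·1 + 122·(-3) = 19)
  q = 6: r = 8, s = 0 − 6·1 = -6, t = 1 − 6·(-3) = 19  (check: 385·(-6) + 122·19 = 8)
  q = 2: r = 3, s = 1 − 2·(-6) = 13, t = -3 − 2·19 = -41  (check: 385·13 + 122·(-41) = 3)
  q = 2: r = 2, s = -6 − 2·13 = -32, t = 19 − 2·(-41) = 101  (check: 385·(-32) + 122·101 = 2)
  q = 1: r = 1, s = 13 − 1·(-32) = 45, t = -41 − 1·101 = -142  (check: 385·45 + 122·(-142) = 1)
The row with r = 1 (the gcd) gives the Bezout coefficients s = 45, t = -142.
Result: 385 · (45) + 122 · (-142) = 1.

gcd(385, 122) = 1; s = 45, t = -142 (check: 385·45 + 122·(-142) = 1).


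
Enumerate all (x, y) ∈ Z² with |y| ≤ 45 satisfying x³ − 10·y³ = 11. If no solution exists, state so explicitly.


The equation is x³ - 10y³ = 11. For fixed y, x³ = 10·y³ + 11, so a solution requires the RHS to be a perfect cube.
Strategy: iterate y from -45 to 45, compute RHS = 10·y³ + 11, and check whether it is a (positive or negative) perfect cube.
Check small values of y:
  y = 0: RHS = 11 is not a perfect cube.
  y = 1: RHS = 21 is not a perfect cube.
  y = -1: RHS = 1 = (1)³ ⇒ x = 1 works.
  y = 2: RHS = 91 is not a perfect cube.
  y = -2: RHS = -69 is not a perfect cube.
  y = 3: RHS = 281 is not a perfect cube.
  y = -3: RHS = -259 is not a perfect cube.
Continuing the search up to |y| = 45 finds no further solutions beyond those listed.
Collected solutions: (1, -1).

Solutions (with |y| ≤ 45): (1, -1).


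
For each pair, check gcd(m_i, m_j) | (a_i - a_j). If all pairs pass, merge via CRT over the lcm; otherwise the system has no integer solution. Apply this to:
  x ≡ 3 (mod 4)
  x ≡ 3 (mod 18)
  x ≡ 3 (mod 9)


Moduli 4, 18, 9 are not pairwise coprime, so CRT works modulo lcm(m_i) when all pairwise compatibility conditions hold.
Pairwise compatibility: gcd(m_i, m_j) must divide a_i - a_j for every pair.
Merge one congruence at a time:
  Start: x ≡ 3 (mod 4).
  Combine with x ≡ 3 (mod 18): gcd(4, 18) = 2; 3 - 3 = 0, which IS divisible by 2, so compatible.
    Write x = 3 + 4·t and substitute into x ≡ 3 (mod 18): 4·t ≡ 3 − 3 = 0 (mod 18).
    Divide the congruence (and modulus) by g = 2: 2·t ≡ 0 (mod 9).
    The inverse of 2 mod 9 is 5 (since 2·5 = 10 = 1·9 + 1), so t ≡ 5·0 = 0 ≡ 0 (mod 9).
    Then x = 3 + 4·0 = 3, valid modulo lcm(4, 18) = 36: x ≡ 3 (mod 36).
  Combine with x ≡ 3 (mod 9): gcd(36, 9) = 9; 3 - 3 = 0, which IS divisible by 9, so compatible.
    Write x = 3 + 36·t and substitute into x ≡ 3 (mod 9): 36·t ≡ 3 − 3 = 0 (mod 9).
    Divide the congruence (and modulus) by g = 9: 4·t ≡ 0 (mod 1).
    Modulo 1 every t works; take t = 0.
    Then x = 3 + 36·0 = 3, valid modulo lcm(36, 9) = 36: x ≡ 3 (mod 36).
Verify: 3 mod 4 = 3, 3 mod 18 = 3, 3 mod 9 = 3.

x ≡ 3 (mod 36).


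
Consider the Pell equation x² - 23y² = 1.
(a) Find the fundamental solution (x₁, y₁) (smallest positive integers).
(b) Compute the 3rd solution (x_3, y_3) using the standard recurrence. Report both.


Step 1: Find the fundamental solution (x₁, y₁) of x² - 23y² = 1.
  Expand √23 as a continued fraction. a₀ = ⌊√23⌋ = 4; iterate m_{k+1} = d_k·a_k − m_k, d_{k+1} = (23 − m_{k+1}²)/d_k, a_{k+1} = ⌊(a₀ + m_{k+1})/d_{k+1}⌋ (starting m₀ = 0, d₀ = 1), with convergents p_k = a_k·p_{k-1} + p_{k-2}, q_k = a_k·q_{k-1} + q_{k-2} (p₋₁ = 1, q₋₁ = 0):
  k = 0: a₀ = 4; p₀/q₀ = 4/1; p₀² − 23·q₀² = 16 − 23 = -7.
  k = 1: m = 4, d = 7, a = ⌊(4 + 4)/7⌋ = 1; p/q = (1·4 + 1)/(1·1 + 0) = 5/1; p² − 23·q² = 25 − 23 = 2.
  k = 2: m = 3, d = 2, a = ⌊(4 + 3)/2⌋ = 3; p/q = (3·5 + 4)/(3·1 + 1) = 19/4; p² − 23·q² = 361 − 368 = -7.
  k = 3: m = 3, d = 7, a = ⌊(4 + 3)/7⌋ = 1; p/q = (1·19 + 5)/(1·4 + 1) = 24/5; p² − 23·q² = 576 − 575 = 1.
  The first convergent with p² − 23·q² = 1 gives the fundamental solution (x₁, y₁) = (24, 5).
Step 2: Apply the recurrence (x_{n+1}, y_{n+1}) = (x₁x_n + 23y₁y_n, x₁y_n + y₁x_n) repeatedly.
  From (x_1, y_1) = (24, 5): x_2 = 24·24 + 23·5·5 = 1151; y_2 = 24·5 + 5·24 = 240.
  From (x_2, y_2) = (1151, 240): x_3 = 24·1151 + 23·5·240 = 55224; y_3 = 24·240 + 5·1151 = 11515.
Step 3: Verify x_3² - 23·y_3² = 3049690176 - 3049690175 = 1 (should be 1). ✓

(x_1, y_1) = (24, 5); (x_3, y_3) = (55224, 11515).


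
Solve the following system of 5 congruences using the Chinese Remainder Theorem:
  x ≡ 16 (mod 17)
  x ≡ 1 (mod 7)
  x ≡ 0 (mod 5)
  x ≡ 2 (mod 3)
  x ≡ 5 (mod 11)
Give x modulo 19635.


Product of moduli M = 17 · 7 · 5 · 3 · 11 = 19635.
Merge one congruence at a time:
  Start: x ≡ 16 (mod 17).
  Combine with x ≡ 1 (mod 7); new modulus lcm = 119.
    Write x = 16 + 17·t and substitute into x ≡ 1 (mod 7): 17·t ≡ 1 − 16 = -15 (mod 7).
    Reduce coefficients mod 7: 3·t ≡ 6 (mod 7).
    The inverse of 3 mod 7 is 5 (since 3·5 = 15 = 2·7 + 1), so t ≡ 5·6 = 30 ≡ 2 (mod 7).
    Then x = 16 + 17·2 = 50, valid modulo lcm(17, 7) = 119: x ≡ 50 (mod 119).
  Combine with x ≡ 0 (mod 5); new modulus lcm = 595.
    Write x = 50 + 119·t and substitute into x ≡ 0 (mod 5): 119·t ≡ 0 − 50 = -50 (mod 5).
    Reduce coefficients mod 5: 4·t ≡ 0 (mod 5).
    The inverse of 4 mod 5 is 4 (since 4·4 = 16 = 3·5 + 1), so t ≡ 4·0 = 0 ≡ 0 (mod 5).
    Then x = 50 + 119·0 = 50, valid modulo lcm(119, 5) = 595: x ≡ 50 (mod 595).
  Combine with x ≡ 2 (mod 3); new modulus lcm = 1785.
    Write x = 50 + 595·t and substitute into x ≡ 2 (mod 3): 595·t ≡ 2 − 50 = -48 (mod 3).
    Reduce coefficients mod 3: 1·t ≡ 0 (mod 3).
    So t ≡ 0 (mod 3).
    Then x = 50 + 595·0 = 50, valid modulo lcm(595, 3) = 1785: x ≡ 50 (mod 1785).
  Combine with x ≡ 5 (mod 11); new modulus lcm = 19635.
    Write x = 50 + 1785·t and substitute into x ≡ 5 (mod 11): 1785·t ≡ 5 − 50 = -45 (mod 11).
    Reduce coefficients mod 11: 3·t ≡ 10 (mod 11).
    The inverse of 3 mod 11 is 4 (since 3·4 = 12 = 1·11 + 1), so t ≡ 4·10 = 40 ≡ 7 (mod 11).
    Then x = 50 + 1785·7 = 12545, valid modulo lcm(1785, 11) = 19635: x ≡ 12545 (mod 19635).
Verify against each original: 12545 mod 17 = 16, 12545 mod 7 = 1, 12545 mod 5 = 0, 12545 mod 3 = 2, 12545 mod 11 = 5.

x ≡ 12545 (mod 19635).


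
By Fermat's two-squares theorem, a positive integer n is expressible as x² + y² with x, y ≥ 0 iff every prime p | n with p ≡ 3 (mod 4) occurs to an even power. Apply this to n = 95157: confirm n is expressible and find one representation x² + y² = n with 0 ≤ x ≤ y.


Step 1: Factor n = 95157 = 3^2 · 97 · 109.
Step 2: Check the mod-4 condition on each prime factor: 3 ≡ 3 (mod 4), exponent 2 (must be even); 97 ≡ 1 (mod 4), exponent 1; 109 ≡ 1 (mod 4), exponent 1.
All primes ≡ 3 (mod 4) appear to even exponent (or don't appear), so by the two-squares theorem n IS expressible as a sum of two squares.
Step 3: Build a representation. Group n = k² · m with k = 3 and m = 97 · 109 = 10573 (a product of primes ≡ 1 (mod 4)); a representation of m scales to one of n via (k·x)² + (k·y)² = k²(x² + y²). Each prime p ≡ 1 (mod 4) is itself a sum of two squares; find a² by testing p − a² for a perfect square:
  97: 97 − 1² = 96, 97 − 2² = 93, 97 − 3² = 88, 97 − 4² = 81 = 9² ⇒ 97 = 4² + 9².
  109: 109 − 1² = 108, 109 − 2² = 105, 109 − 3² = 100 = 10² ⇒ 109 = 3² + 10².
  Combine using the Brahmagupta–Fibonacci identity (a² + b²)(c² + d²) = (ac − bd)² + (ad + bc)² = (ac + bd)² + (ad − bc)²:
  97 · 109 = 10573: from (4² + 9²)(3² + 10²), take (4·3 − 9·10, 4·10 + 9·3) = (12 − 90, 40 + 27) = (-78, 67); dropping signs (only squares matter) gives (78, 67); check 78² + 67² = 6084 + 4489 = 10573 ✓.
  Scale by k = 3: (3·78, 3·67) = (234, 201).
Step 4: Order so x ≤ y and verify: 201² + 234² = 40401 + 54756 = 95157 = n. ✓

n = 95157 = 201² + 234² (one valid representation with x ≤ y).


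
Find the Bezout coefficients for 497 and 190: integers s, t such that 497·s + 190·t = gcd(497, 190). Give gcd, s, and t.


Euclidean algorithm on (497, 190) — divide until remainder is 0:
  497 = 2 · 190 + 117
  190 = 1 · 117 + 73
  117 = 1 · 73 + 44
  73 = 1 · 44 + 29
  44 = 1 · 29 + 15
  29 = 1 · 15 + 14
  15 = 1 · 14 + 1
  14 = 14 · 1 + 0
gcd(497, 190) = 1.
Track Bezout coefficients alongside the remainders: start with r₀ = 497 = a·1 + b·0 (s = 1, t = 0) and r₁ = 190 = a·0 + b·1 (s = 0, t = 1); each new remainder r_{k+1} = r_{k-1} − q_k·r_k inherits s_{k+1} = s_{k-1} − q_k·s_k, t_{k+1} = t_{k-1} − q_k·t_k, so r_k = a·s_k + b·t_k at every step:
  q = 2: r = 117, s = 1 − 2·0 = 1, t = 0 − 2·1 = -2  (check: 497·1 + 190·(-2) = 117)
  q = 1: r = 73, s = 0 − 1·1 = -1, t = 1 − 1·(-2) = 3  (check: 497·(-1) + 190·3 = 73)
  q = 1: r = 44, s = 1 − 1·(-1) = 2, t = -2 − 1·3 = -5  (check: 497·2 + 190·(-5) = 44)
  q = 1: r = 29, s = -1 − 1·2 = -3, t = 3 − 1·(-5) = 8  (check: 497·(-3) + 190·8 = 29)
  q = 1: r = 15, s = 2 − 1·(-3) = 5, t = -5 − 1·8 = -13  (check: 497·5 + 190·(-13) = 15)
  q = 1: r = 14, s = -3 − 1·5 = -8, t = 8 − 1·(-13) = 21  (check: 497·(-8) + 190·21 = 14)
  q = 1: r = 1, s = 5 − 1·(-8) = 13, t = -13 − 1·21 = -34  (check: 497·13 + 190·(-34) = 1)
The row with r = 1 (the gcd) gives the Bezout coefficients s = 13, t = -34.
Result: 497 · (13) + 190 · (-34) = 1.

gcd(497, 190) = 1; s = 13, t = -34 (check: 497·13 + 190·(-34) = 1).


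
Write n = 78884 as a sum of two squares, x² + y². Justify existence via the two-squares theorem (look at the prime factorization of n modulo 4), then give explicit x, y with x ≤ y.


Step 1: Factor n = 78884 = 2^2 · 13 · 37 · 41.
Step 2: Check the mod-4 condition on each prime factor: 2 = 2 (special); 13 ≡ 1 (mod 4), exponent 1; 37 ≡ 1 (mod 4), exponent 1; 41 ≡ 1 (mod 4), exponent 1.
All primes ≡ 3 (mod 4) appear to even exponent (or don't appear), so by the two-squares theorem n IS expressible as a sum of two squares.
Step 3: Build a representation. Group n = k² · m with k = 2 and m = 13 · 37 · 41 = 19721 (a product of primes ≡ 1 (mod 4)); a representation of m scales to one of n via (k·x)² + (k·y)² = k²(x² + y²). Each prime p ≡ 1 (mod 4) is itself a sum of two squares; find a² by testing p − a² for a perfect square:
  13: 13 − 1² = 12, 13 − 2² = 9 = 3² ⇒ 13 = 2² + 3².
  37: 37 − 1² = 36 = 6² ⇒ 37 = 1² + 6².
  41: 41 − 1² = 40, 41 − 2² = 37, 41 − 3² = 32, 41 − 4² = 25 = 5² ⇒ 41 = 4² + 5².
  Combine using the Brahmagupta–Fibonacci identity (a² + b²)(c² + d²) = (ac − bd)² + (ad + bc)² = (ac + bd)² + (ad − bc)²:
  13 · 37 = 481: from (2² + 3²)(1² + 6²), take (2·1 − 3·6, 2·6 + 3·1) = (2 − 18, 12 + 3) = (-16, 15); dropping signs (only squares matter) gives (16, 15); check 16² + 15² = 256 + 225 = 481 ✓.
  481 · 41 = 19721: from (16² + 15²)(4² + 5²), take (16·4 − 15·5, 16·5 + 15·4) = (64 − 75, 80 + 60) = (-11, 140); dropping signs (only squares matter) gives (11, 140); check 11² + 140² = 121 + 19600 = 19721 ✓.
  Scale by k = 2: (2·11, 2·140) = (22, 280).
Step 4: Order so x ≤ y and verify: 22² + 280² = 484 + 78400 = 78884 = n. ✓

n = 78884 = 22² + 280² (one valid representation with x ≤ y).


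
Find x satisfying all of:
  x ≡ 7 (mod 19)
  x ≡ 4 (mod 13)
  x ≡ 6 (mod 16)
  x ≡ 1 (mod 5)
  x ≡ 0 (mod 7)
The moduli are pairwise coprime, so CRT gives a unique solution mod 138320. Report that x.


Product of moduli M = 19 · 13 · 16 · 5 · 7 = 138320.
Merge one congruence at a time:
  Start: x ≡ 7 (mod 19).
  Combine with x ≡ 4 (mod 13); new modulus lcm = 247.
    Write x = 7 + 19·t and substitute into x ≡ 4 (mod 13): 19·t ≡ 4 − 7 = -3 (mod 13).
    Reduce coefficients mod 13: 6·t ≡ 10 (mod 13).
    The inverse of 6 mod 13 is 11 (since 6·11 = 66 = 5·13 + 1), so t ≡ 11·10 = 110 ≡ 6 (mod 13).
    Then x = 7 + 19·6 = 121, valid modulo lcm(19, 13) = 247: x ≡ 121 (mod 247).
  Combine with x ≡ 6 (mod 16); new modulus lcm = 3952.
    Write x = 121 + 247·t and substitute into x ≡ 6 (mod 16): 247·t ≡ 6 − 121 = -115 (mod 16).
    Reduce coefficients mod 16: 7·t ≡ 13 (mod 16).
    The inverse of 7 mod 16 is 7 (since 7·7 = 49 = 3·16 + 1), so t ≡ 7·13 = 91 ≡ 11 (mod 16).
    Then x = 121 + 247·11 = 2838, valid modulo lcm(247, 16) = 3952: x ≡ 2838 (mod 3952).
  Combine with x ≡ 1 (mod 5); new modulus lcm = 19760.
    Write x = 2838 + 3952·t and substitute into x ≡ 1 (mod 5): 3952·t ≡ 1 − 2838 = -2837 (mod 5).
    Reduce coefficients mod 5: 2·t ≡ 3 (mod 5).
    The inverse of 2 mod 5 is 3 (since 2·3 = 6 = 1·5 + 1), so t ≡ 3·3 = 9 ≡ 4 (mod 5).
    Then x = 2838 + 3952·4 = 18646, valid modulo lcm(3952, 5) = 19760: x ≡ 18646 (mod 19760).
  Combine with x ≡ 0 (mod 7); new modulus lcm = 138320.
    Write x = 18646 + 19760·t and substitute into x ≡ 0 (mod 7): 19760·t ≡ 0 − 18646 = -18646 (mod 7).
    Reduce coefficients mod 7: 6·t ≡ 2 (mod 7).
    The inverse of 6 mod 7 is 6 (since 6·6 = 36 = 5·7 + 1), so t ≡ 6·2 = 12 ≡ 5 (mod 7).
    Then x = 18646 + 19760·5 = 117446, valid modulo lcm(19760, 7) = 138320: x ≡ 117446 (mod 138320).
Verify against each original: 117446 mod 19 = 7, 117446 mod 13 = 4, 117446 mod 16 = 6, 117446 mod 5 = 1, 117446 mod 7 = 0.

x ≡ 117446 (mod 138320).


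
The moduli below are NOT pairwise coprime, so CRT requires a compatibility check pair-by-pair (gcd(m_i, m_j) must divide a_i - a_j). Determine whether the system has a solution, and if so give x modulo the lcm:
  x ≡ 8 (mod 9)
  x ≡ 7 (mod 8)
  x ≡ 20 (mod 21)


Moduli 9, 8, 21 are not pairwise coprime, so CRT works modulo lcm(m_i) when all pairwise compatibility conditions hold.
Pairwise compatibility: gcd(m_i, m_j) must divide a_i - a_j for every pair.
Merge one congruence at a time:
  Start: x ≡ 8 (mod 9).
  Combine with x ≡ 7 (mod 8): gcd(9, 8) = 1; 7 - 8 = -1, which IS divisible by 1, so compatible.
    Write x = 8 + 9·t and substitute into x ≡ 7 (mod 8): 9·t ≡ 7 − 8 = -1 (mod 8).
    Reduce coefficients mod 8: 1·t ≡ 7 (mod 8).
    So t ≡ 7 (mod 8).
    Then x = 8 + 9·7 = 71, valid modulo lcm(9, 8) = 72: x ≡ 71 (mod 72).
  Combine with x ≡ 20 (mod 21): gcd(72, 21) = 3; 20 - 71 = -51, which IS divisible by 3, so compatible.
    Write x = 71 + 72·t and substitute into x ≡ 20 (mod 21): 72·t ≡ 20 − 71 = -51 (mod 21).
    Divide the congruence (and modulus) by g = 3: 24·t ≡ -17 (mod 7).
    Reduce coefficients mod 7: 3·t ≡ 4 (mod 7).
    The inverse of 3 mod 7 is 5 (since 3·5 = 15 = 2·7 + 1), so t ≡ 5·4 = 20 ≡ 6 (mod 7).
    Then x = 71 + 72·6 = 503, valid modulo lcm(72, 21) = 504: x ≡ 503 (mod 504).
Verify: 503 mod 9 = 8, 503 mod 8 = 7, 503 mod 21 = 20.

x ≡ 503 (mod 504).


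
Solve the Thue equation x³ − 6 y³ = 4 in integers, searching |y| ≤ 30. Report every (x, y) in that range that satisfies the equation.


The equation is x³ - 6y³ = 4. For fixed y, x³ = 6·y³ + 4, so a solution requires the RHS to be a perfect cube.
Strategy: iterate y from -30 to 30, compute RHS = 6·y³ + 4, and check whether it is a (positive or negative) perfect cube.
Check small values of y:
  y = 0: RHS = 4 is not a perfect cube.
  y = 1: RHS = 10 is not a perfect cube.
  y = -1: RHS = -2 is not a perfect cube.
  y = 2: RHS = 52 is not a perfect cube.
  y = -2: RHS = -44 is not a perfect cube.
  y = 3: RHS = 166 is not a perfect cube.
  y = -3: RHS = -158 is not a perfect cube.
Continuing the search up to |y| = 30 finds no solutions either.
No (x, y) in the scanned range satisfies the equation.

No integer solutions with |y| ≤ 30.


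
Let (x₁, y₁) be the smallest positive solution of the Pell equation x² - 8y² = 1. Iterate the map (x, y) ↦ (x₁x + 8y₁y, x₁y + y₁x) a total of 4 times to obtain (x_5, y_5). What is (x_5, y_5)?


Step 1: Find the fundamental solution (x₁, y₁) of x² - 8y² = 1.
  Expand √8 as a continued fraction. a₀ = ⌊√8⌋ = 2; iterate m_{k+1} = d_k·a_k − m_k, d_{k+1} = (8 − m_{k+1}²)/d_k, a_{k+1} = ⌊(a₀ + m_{k+1})/d_{k+1}⌋ (starting m₀ = 0, d₀ = 1), with convergents p_k = a_k·p_{k-1} + p_{k-2}, q_k = a_k·q_{k-1} + q_{k-2} (p₋₁ = 1, q₋₁ = 0):
  k = 0: a₀ = 2; p₀/q₀ = 2/1; p₀² − 8·q₀² = 4 − 8 = -4.
  k = 1: m = 2, d = 4, a = ⌊(2 + 2)/4⌋ = 1; p/q = (1·2 + 1)/(1·1 + 0) = 3/1; p² − 8·q² = 9 − 8 = 1.
  The first convergent with p² − 8·q² = 1 gives the fundamental solution (x₁, y₁) = (3, 1).
Step 2: Apply the recurrence (x_{n+1}, y_{n+1}) = (x₁x_n + 8y₁y_n, x₁y_n + y₁x_n) repeatedly.
  From (x_1, y_1) = (3, 1): x_2 = 3·3 + 8·1·1 = 17; y_2 = 3·1 + 1·3 = 6.
  From (x_2, y_2) = (17, 6): x_3 = 3·17 + 8·1·6 = 99; y_3 = 3·6 + 1·17 = 35.
  From (x_3, y_3) = (99, 35): x_4 = 3·99 + 8·1·35 = 577; y_4 = 3·35 + 1·99 = 204.
  From (x_4, y_4) = (577, 204): x_5 = 3·577 + 8·1·204 = 3363; y_5 = 3·204 + 1·577 = 1189.
Step 3: Verify x_5² - 8·y_5² = 11309769 - 11309768 = 1 (should be 1). ✓

(x_1, y_1) = (3, 1); (x_5, y_5) = (3363, 1189).


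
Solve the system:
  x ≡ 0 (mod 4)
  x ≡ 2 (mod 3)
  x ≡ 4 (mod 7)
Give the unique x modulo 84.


Moduli 4, 3, 7 are pairwise coprime; by CRT there is a unique solution modulo M = 4 · 3 · 7 = 84.
Solve pairwise, accumulating the modulus:
  Start with x ≡ 0 (mod 4).
  Combine with x ≡ 2 (mod 3): since gcd(4, 3) = 1, we get a unique residue mod 12.
    Write x = 0 + 4·t and substitute into x ≡ 2 (mod 3): 4·t ≡ 2 − 0 = 2 (mod 3).
    Reduce coefficients mod 3: 1·t ≡ 2 (mod 3).
    So t ≡ 2 (mod 3).
    Then x = 0 + 4·2 = 8, valid modulo lcm(4, 3) = 12: x ≡ 8 (mod 12).
  Combine with x ≡ 4 (mod 7): since gcd(12, 7) = 1, we get a unique residue mod 84.
    Write x = 8 + 12·t and substitute into x ≡ 4 (mod 7): 12·t ≡ 4 − 8 = -4 (mod 7).
    Reduce coefficients mod 7: 5·t ≡ 3 (mod 7).
    The inverse of 5 mod 7 is 3 (since 5·3 = 15 = 2·7 + 1), so t ≡ 3·3 = 9 ≡ 2 (mod 7).
    Then x = 8 + 12·2 = 32, valid modulo lcm(12, 7) = 84: x ≡ 32 (mod 84).
Verify: 32 mod 4 = 0 ✓, 32 mod 3 = 2 ✓, 32 mod 7 = 4 ✓.

x ≡ 32 (mod 84).


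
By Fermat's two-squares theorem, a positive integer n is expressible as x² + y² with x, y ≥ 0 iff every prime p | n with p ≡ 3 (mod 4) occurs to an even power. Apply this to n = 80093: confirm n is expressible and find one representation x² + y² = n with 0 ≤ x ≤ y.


Step 1: Factor n = 80093 = 13 · 61 · 101.
Step 2: Check the mod-4 condition on each prime factor: 13 ≡ 1 (mod 4), exponent 1; 61 ≡ 1 (mod 4), exponent 1; 101 ≡ 1 (mod 4), exponent 1.
All primes ≡ 3 (mod 4) appear to even exponent (or don't appear), so by the two-squares theorem n IS expressible as a sum of two squares.
Step 3: Build a representation. Here n = 13 · 61 · 101 is a product of primes ≡ 1 (mod 4). Each prime p ≡ 1 (mod 4) is itself a sum of two squares; find a² by testing p − a² for a perfect square:
  13: 13 − 1² = 12, 13 − 2² = 9 = 3² ⇒ 13 = 2² + 3².
  61: 61 − 1² = 60, 61 − 2² = 57, 61 − 3² = 52, 61 − 4² = 45, 61 − 5² = 36 = 6² ⇒ 61 = 5² + 6².
  101: 101 − 1² = 100 = 10² ⇒ 101 = 1² + 10².
  Combine using the Brahmagupta–Fibonacci identity (a² + b²)(c² + d²) = (ac − bd)² + (ad + bc)² = (ac + bd)² + (ad − bc)²:
  13 · 61 = 793: from (2² + 3²)(5² + 6²), take (2·5 − 3·6, 2·6 + 3·5) = (10 − 18, 12 + 15) = (-8, 27); dropping signs (only squares matter) gives (8, 27); check 8² + 27² = 64 + 729 = 793 ✓.
  793 · 101 = 80093: from (8² + 27²)(1² + 10²), take (8·1 − 27·10, 8·10 + 27·1) = (8 − 270, 80 + 27) = (-262, 107); dropping signs (only squares matter) gives (262, 107); check 262² + 107² = 68644 + 11449 = 80093 ✓.
Step 4: Order so x ≤ y and verify: 107² + 262² = 11449 + 68644 = 80093 = n. ✓

n = 80093 = 107² + 262² (one valid representation with x ≤ y).


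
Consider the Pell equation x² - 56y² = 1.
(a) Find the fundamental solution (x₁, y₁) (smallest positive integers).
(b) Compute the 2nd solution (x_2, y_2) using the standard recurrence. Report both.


Step 1: Find the fundamental solution (x₁, y₁) of x² - 56y² = 1.
  Expand √56 as a continued fraction. a₀ = ⌊√56⌋ = 7; iterate m_{k+1} = d_k·a_k − m_k, d_{k+1} = (56 − m_{k+1}²)/d_k, a_{k+1} = ⌊(a₀ + m_{k+1})/d_{k+1}⌋ (starting m₀ = 0, d₀ = 1), with convergents p_k = a_k·p_{k-1} + p_{k-2}, q_k = a_k·q_{k-1} + q_{k-2} (p₋₁ = 1, q₋₁ = 0):
  k = 0: a₀ = 7; p₀/q₀ = 7/1; p₀² − 56·q₀² = 49 − 56 = -7.
  k = 1: m = 7, d = 7, a = ⌊(7 + 7)/7⌋ = 2; p/q = (2·7 + 1)/(2·1 + 0) = 15/2; p² − 56·q² = 225 − 224 = 1.
  The first convergent with p² − 56·q² = 1 gives the fundamental solution (x₁, y₁) = (15, 2).
Step 2: Apply the recurrence (x_{n+1}, y_{n+1}) = (x₁x_n + 56y₁y_n, x₁y_n + y₁x_n) repeatedly.
  From (x_1, y_1) = (15, 2): x_2 = 15·15 + 56·2·2 = 449; y_2 = 15·2 + 2·15 = 60.
Step 3: Verify x_2² - 56·y_2² = 201601 - 201600 = 1 (should be 1). ✓

(x_1, y_1) = (15, 2); (x_2, y_2) = (449, 60).


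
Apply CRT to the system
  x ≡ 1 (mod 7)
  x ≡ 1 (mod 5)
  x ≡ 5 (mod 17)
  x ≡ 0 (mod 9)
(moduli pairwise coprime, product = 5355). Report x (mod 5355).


Product of moduli M = 7 · 5 · 17 · 9 = 5355.
Merge one congruence at a time:
  Start: x ≡ 1 (mod 7).
  Combine with x ≡ 1 (mod 5); new modulus lcm = 35.
    Write x = 1 + 7·t and substitute into x ≡ 1 (mod 5): 7·t ≡ 1 − 1 = 0 (mod 5).
    Reduce coefficients mod 5: 2·t ≡ 0 (mod 5).
    The inverse of 2 mod 5 is 3 (since 2·3 = 6 = 1·5 + 1), so t ≡ 3·0 = 0 ≡ 0 (mod 5).
    Then x = 1 + 7·0 = 1, valid modulo lcm(7, 5) = 35: x ≡ 1 (mod 35).
  Combine with x ≡ 5 (mod 17); new modulus lcm = 595.
    Write x = 1 + 35·t and substitute into x ≡ 5 (mod 17): 35·t ≡ 5 − 1 = 4 (mod 17).
    Reduce coefficients mod 17: 1·t ≡ 4 (mod 17).
    So t ≡ 4 (mod 17).
    Then x = 1 + 35·4 = 141, valid modulo lcm(35, 17) = 595: x ≡ 141 (mod 595).
  Combine with x ≡ 0 (mod 9); new modulus lcm = 5355.
    Write x = 141 + 595·t and substitute into x ≡ 0 (mod 9): 595·t ≡ 0 − 141 = -141 (mod 9).
    Reduce coefficients mod 9: 1·t ≡ 3 (mod 9).
    So t ≡ 3 (mod 9).
    Then x = 141 + 595·3 = 1926, valid modulo lcm(595, 9) = 5355: x ≡ 1926 (mod 5355).
Verify against each original: 1926 mod 7 = 1, 1926 mod 5 = 1, 1926 mod 17 = 5, 1926 mod 9 = 0.

x ≡ 1926 (mod 5355).


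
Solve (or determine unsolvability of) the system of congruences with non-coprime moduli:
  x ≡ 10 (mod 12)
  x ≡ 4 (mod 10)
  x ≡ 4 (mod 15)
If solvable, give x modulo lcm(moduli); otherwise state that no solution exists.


Moduli 12, 10, 15 are not pairwise coprime, so CRT works modulo lcm(m_i) when all pairwise compatibility conditions hold.
Pairwise compatibility: gcd(m_i, m_j) must divide a_i - a_j for every pair.
Merge one congruence at a time:
  Start: x ≡ 10 (mod 12).
  Combine with x ≡ 4 (mod 10): gcd(12, 10) = 2; 4 - 10 = -6, which IS divisible by 2, so compatible.
    Write x = 10 + 12·t and substitute into x ≡ 4 (mod 10): 12·t ≡ 4 − 10 = -6 (mod 10).
    Divide the congruence (and modulus) by g = 2: 6·t ≡ -3 (mod 5).
    Reduce coefficients mod 5: 1·t ≡ 2 (mod 5).
    So t ≡ 2 (mod 5).
    Then x = 10 + 12·2 = 34, valid modulo lcm(12, 10) = 60: x ≡ 34 (mod 60).
  Combine with x ≡ 4 (mod 15): gcd(60, 15) = 15; 4 - 34 = -30, which IS divisible by 15, so compatible.
    Write x = 34 + 60·t and substitute into x ≡ 4 (mod 15): 60·t ≡ 4 − 34 = -30 (mod 15).
    Divide the congruence (and modulus) by g = 15: 4·t ≡ -2 (mod 1).
    Modulo 1 every t works; take t = 0.
    Then x = 34 + 60·0 = 34, valid modulo lcm(60, 15) = 60: x ≡ 34 (mod 60).
Verify: 34 mod 12 = 10, 34 mod 10 = 4, 34 mod 15 = 4.

x ≡ 34 (mod 60).


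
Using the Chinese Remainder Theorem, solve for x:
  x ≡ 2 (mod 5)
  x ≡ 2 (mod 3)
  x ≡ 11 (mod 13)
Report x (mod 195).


Moduli 5, 3, 13 are pairwise coprime; by CRT there is a unique solution modulo M = 5 · 3 · 13 = 195.
Solve pairwise, accumulating the modulus:
  Start with x ≡ 2 (mod 5).
  Combine with x ≡ 2 (mod 3): since gcd(5, 3) = 1, we get a unique residue mod 15.
    Write x = 2 + 5·t and substitute into x ≡ 2 (mod 3): 5·t ≡ 2 − 2 = 0 (mod 3).
    Reduce coefficients mod 3: 2·t ≡ 0 (mod 3).
    The inverse of 2 mod 3 is 2 (since 2·2 = 4 = 1·3 + 1), so t ≡ 2·0 = 0 ≡ 0 (mod 3).
    Then x = 2 + 5·0 = 2, valid modulo lcm(5, 3) = 15: x ≡ 2 (mod 15).
  Combine with x ≡ 11 (mod 13): since gcd(15, 13) = 1, we get a unique residue mod 195.
    Write x = 2 + 15·t and substitute into x ≡ 11 (mod 13): 15·t ≡ 11 − 2 = 9 (mod 13).
    Reduce coefficients mod 13: 2·t ≡ 9 (mod 13).
    The inverse of 2 mod 13 is 7 (since 2·7 = 14 = 1·13 + 1), so t ≡ 7·9 = 63 ≡ 11 (mod 13).
    Then x = 2 + 15·11 = 167, valid modulo lcm(15, 13) = 195: x ≡ 167 (mod 195).
Verify: 167 mod 5 = 2 ✓, 167 mod 3 = 2 ✓, 167 mod 13 = 11 ✓.

x ≡ 167 (mod 195).


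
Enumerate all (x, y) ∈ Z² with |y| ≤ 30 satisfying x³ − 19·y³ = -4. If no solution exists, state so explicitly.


The equation is x³ - 19y³ = -4. For fixed y, x³ = 19·y³ − 4, so a solution requires the RHS to be a perfect cube.
Strategy: iterate y from -30 to 30, compute RHS = 19·y³ − 4, and check whether it is a (positive or negative) perfect cube.
Check small values of y:
  y = 0: RHS = -4 is not a perfect cube.
  y = 1: RHS = 15 is not a perfect cube.
  y = -1: RHS = -23 is not a perfect cube.
  y = 2: RHS = 148 is not a perfect cube.
  y = -2: RHS = -156 is not a perfect cube.
  y = 3: RHS = 509 is not a perfect cube.
  y = -3: RHS = -517 is not a perfect cube.
Continuing the search up to |y| = 30 finds no solutions either.
No (x, y) in the scanned range satisfies the equation.

No integer solutions with |y| ≤ 30.


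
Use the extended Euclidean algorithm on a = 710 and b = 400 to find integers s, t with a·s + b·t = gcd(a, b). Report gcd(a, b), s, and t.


Euclidean algorithm on (710, 400) — divide until remainder is 0:
  710 = 1 · 400 + 310
  400 = 1 · 310 + 90
  310 = 3 · 90 + 40
  90 = 2 · 40 + 10
  40 = 4 · 10 + 0
gcd(710, 400) = 10.
Track Bezout coefficients alongside the remainders: start with r₀ = 710 = a·1 + b·0 (s = 1, t = 0) and r₁ = 400 = a·0 + b·1 (s = 0, t = 1); each new remainder r_{k+1} = r_{k-1} − q_k·r_k inherits s_{k+1} = s_{k-1} − q_k·s_k, t_{k+1} = t_{k-1} − q_k·t_k, so r_k = a·s_k + b·t_k at every step:
  q = 1: r = 310, s = 1 − 1·0 = 1, t = 0 − 1·1 = -1  (check: 710·1 + 400·(-1) = 310)
  q = 1: r = 90, s = 0 − 1·1 = -1, t = 1 − 1·(-1) = 2  (check: 710·(-1) + 400·2 = 90)
  q = 3: r = 40, s = 1 − 3·(-1) = 4, t = -1 − 3·2 = -7  (check: 710·4 + 400·(-7) = 40)
  q = 2: r = 10, s = -1 − 2·4 = -9, t = 2 − 2·(-7) = 16  (check: 710·(-9) + 400·16 = 10)
The row with r = 10 (the gcd) gives the Bezout coefficients s = -9, t = 16.
Result: 710 · (-9) + 400 · (16) = 10.

gcd(710, 400) = 10; s = -9, t = 16 (check: 710·(-9) + 400·16 = 10).


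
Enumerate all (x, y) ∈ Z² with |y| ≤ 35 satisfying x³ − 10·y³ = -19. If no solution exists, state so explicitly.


The equation is x³ - 10y³ = -19. For fixed y, x³ = 10·y³ − 19, so a solution requires the RHS to be a perfect cube.
Strategy: iterate y from -35 to 35, compute RHS = 10·y³ − 19, and check whether it is a (positive or negative) perfect cube.
Check small values of y:
  y = 0: RHS = -19 is not a perfect cube.
  y = 1: RHS = -9 is not a perfect cube.
  y = -1: RHS = -29 is not a perfect cube.
  y = 2: RHS = 61 is not a perfect cube.
  y = -2: RHS = -99 is not a perfect cube.
  y = 3: RHS = 251 is not a perfect cube.
  y = -3: RHS = -289 is not a perfect cube.
Continuing the search up to |y| = 35 finds no solutions either.
No (x, y) in the scanned range satisfies the equation.

No integer solutions with |y| ≤ 35.


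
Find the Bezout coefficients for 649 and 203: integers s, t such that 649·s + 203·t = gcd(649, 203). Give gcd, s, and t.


Euclidean algorithm on (649, 203) — divide until remainder is 0:
  649 = 3 · 203 + 40
  203 = 5 · 40 + 3
  40 = 13 · 3 + 1
  3 = 3 · 1 + 0
gcd(649, 203) = 1.
Track Bezout coefficients alongside the remainders: start with r₀ = 649 = a·1 + b·0 (s = 1, t = 0) and r₁ = 203 = a·0 + b·1 (s = 0, t = 1); each new remainder r_{k+1} = r_{k-1} − q_k·r_k inherits s_{k+1} = s_{k-1} − q_k·s_k, t_{k+1} = t_{k-1} − q_k·t_k, so r_k = a·s_k + b·t_k at every step:
  q = 3: r = 40, s = 1 − 3·0 = 1, t = 0 − 3·1 = -3  (check: 649·1 + 203·(-3) = 40)
  q = 5: r = 3, s = 0 − 5·1 = -5, t = 1 − 5·(-3) = 16  (check: 649·(-5) + 203·16 = 3)
  q = 13: r = 1, s = 1 − 13·(-5) = 66, t = -3 − 13·16 = -211  (check: 649·66 + 203·(-211) = 1)
The row with r = 1 (the gcd) gives the Bezout coefficients s = 66, t = -211.
Result: 649 · (66) + 203 · (-211) = 1.

gcd(649, 203) = 1; s = 66, t = -211 (check: 649·66 + 203·(-211) = 1).


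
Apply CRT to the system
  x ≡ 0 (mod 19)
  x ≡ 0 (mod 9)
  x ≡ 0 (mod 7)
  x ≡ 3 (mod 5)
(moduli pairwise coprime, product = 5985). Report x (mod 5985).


Product of moduli M = 19 · 9 · 7 · 5 = 5985.
Merge one congruence at a time:
  Start: x ≡ 0 (mod 19).
  Combine with x ≡ 0 (mod 9); new modulus lcm = 171.
    Write x = 0 + 19·t and substitute into x ≡ 0 (mod 9): 19·t ≡ 0 − 0 = 0 (mod 9).
    Reduce coefficients mod 9: 1·t ≡ 0 (mod 9).
    So t ≡ 0 (mod 9).
    Then x = 0 + 19·0 = 0, valid modulo lcm(19, 9) = 171: x ≡ 0 (mod 171).
  Combine with x ≡ 0 (mod 7); new modulus lcm = 1197.
    Write x = 0 + 171·t and substitute into x ≡ 0 (mod 7): 171·t ≡ 0 − 0 = 0 (mod 7).
    Reduce coefficients mod 7: 3·t ≡ 0 (mod 7).
    The inverse of 3 mod 7 is 5 (since 3·5 = 15 = 2·7 + 1), so t ≡ 5·0 = 0 ≡ 0 (mod 7).
    Then x = 0 + 171·0 = 0, valid modulo lcm(171, 7) = 1197: x ≡ 0 (mod 1197).
  Combine with x ≡ 3 (mod 5); new modulus lcm = 5985.
    Write x = 0 + 1197·t and substitute into x ≡ 3 (mod 5): 1197·t ≡ 3 − 0 = 3 (mod 5).
    Reduce coefficients mod 5: 2·t ≡ 3 (mod 5).
    The inverse of 2 mod 5 is 3 (since 2·3 = 6 = 1·5 + 1), so t ≡ 3·3 = 9 ≡ 4 (mod 5).
    Then x = 0 + 1197·4 = 4788, valid modulo lcm(1197, 5) = 5985: x ≡ 4788 (mod 5985).
Verify against each original: 4788 mod 19 = 0, 4788 mod 9 = 0, 4788 mod 7 = 0, 4788 mod 5 = 3.

x ≡ 4788 (mod 5985).


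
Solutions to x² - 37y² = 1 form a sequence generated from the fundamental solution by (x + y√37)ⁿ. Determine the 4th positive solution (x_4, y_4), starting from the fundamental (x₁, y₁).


Step 1: Find the fundamental solution (x₁, y₁) of x² - 37y² = 1.
  Expand √37 as a continued fraction. a₀ = ⌊√37⌋ = 6; iterate m_{k+1} = d_k·a_k − m_k, d_{k+1} = (37 − m_{k+1}²)/d_k, a_{k+1} = ⌊(a₀ + m_{k+1})/d_{k+1}⌋ (starting m₀ = 0, d₀ = 1), with convergents p_k = a_k·p_{k-1} + p_{k-2}, q_k = a_k·q_{k-1} + q_{k-2} (p₋₁ = 1, q₋₁ = 0):
  k = 0: a₀ = 6; p₀/q₀ = 6/1; p₀² − 37·q₀² = 36 − 37 = -1.
  k = 1: m = 6, d = 1, a = ⌊(6 + 6)/1⌋ = 12; p/q = (12·6 + 1)/(12·1 + 0) = 73/12; p² − 37·q² = 5329 − 5328 = 1.
  The first convergent with p² − 37·q² = 1 gives the fundamental solution (x₁, y₁) = (73, 12).
Step 2: Apply the recurrence (x_{n+1}, y_{n+1}) = (x₁x_n + 37y₁y_n, x₁y_n + y₁x_n) repeatedly.
  From (x_1, y_1) = (73, 12): x_2 = 73·73 + 37·12·12 = 10657; y_2 = 73·12 + 12·73 = 1752.
  From (x_2, y_2) = (10657, 1752): x_3 = 73·10657 + 37·12·1752 = 1555849; y_3 = 73·1752 + 12·10657 = 255780.
  From (x_3, y_3) = (1555849, 255780): x_4 = 73·1555849 + 37·12·255780 = 227143297; y_4 = 73·255780 + 12·1555849 = 37342128.
Step 3: Verify x_4² - 37·y_4² = 51594077372030209 - 51594077372030208 = 1 (should be 1). ✓

(x_1, y_1) = (73, 12); (x_4, y_4) = (227143297, 37342128).


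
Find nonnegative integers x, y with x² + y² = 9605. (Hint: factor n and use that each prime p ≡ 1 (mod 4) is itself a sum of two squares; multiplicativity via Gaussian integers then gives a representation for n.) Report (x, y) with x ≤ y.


Step 1: Factor n = 9605 = 5 · 17 · 113.
Step 2: Check the mod-4 condition on each prime factor: 5 ≡ 1 (mod 4), exponent 1; 17 ≡ 1 (mod 4), exponent 1; 113 ≡ 1 (mod 4), exponent 1.
All primes ≡ 3 (mod 4) appear to even exponent (or don't appear), so by the two-squares theorem n IS expressible as a sum of two squares.
Step 3: Build a representation. Here n = 5 · 17 · 113 is a product of primes ≡ 1 (mod 4). Each prime p ≡ 1 (mod 4) is itself a sum of two squares; find a² by testing p − a² for a perfect square:
  5: 5 − 1² = 4 = 2² ⇒ 5 = 1² + 2².
  17: 17 − 1² = 16 = 4² ⇒ 17 = 1² + 4².
  113: 113 − 1² = 112, 113 − 2² = 109, 113 − 3² = 104, 113 − 4² = 97, 113 − 5² = 88, 113 − 6² = 77, 113 − 7² = 64 = 8² ⇒ 113 = 7² + 8².
  Combine using the Brahmagupta–Fibonacci identity (a² + b²)(c² + d²) = (ac − bd)² + (ad + bc)² = (ac + bd)² + (ad − bc)²:
  5 · 17 = 85: from (1² + 2²)(1² + 4²), take (1·1 − 2·4, 1·4 + 2·1) = (1 − 8, 4 + 2) = (-7, 6); dropping signs (only squares matter) gives (7, 6); check 7² + 6² = 49 + 36 = 85 ✓.
  85 · 113 = 9605: from (7² + 6²)(7² + 8²), take (7·7 − 6·8, 7·8 + 6·7) = (49 − 48, 56 + 42) = (1, 98); check 1² + 98² = 1 + 9604 = 9605 ✓.
Step 4: Order so x ≤ y and verify: 1² + 98² = 1 + 9604 = 9605 = n. ✓

n = 9605 = 1² + 98² (one valid representation with x ≤ y).


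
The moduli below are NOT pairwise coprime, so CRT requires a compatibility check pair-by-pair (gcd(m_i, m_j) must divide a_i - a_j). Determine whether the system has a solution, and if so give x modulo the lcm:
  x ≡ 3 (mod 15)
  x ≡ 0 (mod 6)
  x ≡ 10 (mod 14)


Moduli 15, 6, 14 are not pairwise coprime, so CRT works modulo lcm(m_i) when all pairwise compatibility conditions hold.
Pairwise compatibility: gcd(m_i, m_j) must divide a_i - a_j for every pair.
Merge one congruence at a time:
  Start: x ≡ 3 (mod 15).
  Combine with x ≡ 0 (mod 6): gcd(15, 6) = 3; 0 - 3 = -3, which IS divisible by 3, so compatible.
    Write x = 3 + 15·t and substitute into x ≡ 0 (mod 6): 15·t ≡ 0 − 3 = -3 (mod 6).
    Divide the congruence (and modulus) by g = 3: 5·t ≡ -1 (mod 2).
    Reduce coefficients mod 2: 1·t ≡ 1 (mod 2).
    So t ≡ 1 (mod 2).
    Then x = 3 + 15·1 = 18, valid modulo lcm(15, 6) = 30: x ≡ 18 (mod 30).
  Combine with x ≡ 10 (mod 14): gcd(30, 14) = 2; 10 - 18 = -8, which IS divisible by 2, so compatible.
    Write x = 18 + 30·t and substitute into x ≡ 10 (mod 14): 30·t ≡ 10 − 18 = -8 (mod 14).
    Divide the congruence (and modulus) by g = 2: 15·t ≡ -4 (mod 7).
    Reduce coefficients mod 7: 1·t ≡ 3 (mod 7).
    So t ≡ 3 (mod 7).
    Then x = 18 + 30·3 = 108, valid modulo lcm(30, 14) = 210: x ≡ 108 (mod 210).
Verify: 108 mod 15 = 3, 108 mod 6 = 0, 108 mod 14 = 10.

x ≡ 108 (mod 210).


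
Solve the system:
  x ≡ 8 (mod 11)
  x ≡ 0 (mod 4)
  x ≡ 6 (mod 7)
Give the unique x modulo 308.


Moduli 11, 4, 7 are pairwise coprime; by CRT there is a unique solution modulo M = 11 · 4 · 7 = 308.
Solve pairwise, accumulating the modulus:
  Start with x ≡ 8 (mod 11).
  Combine with x ≡ 0 (mod 4): since gcd(11, 4) = 1, we get a unique residue mod 44.
    Write x = 8 + 11·t and substitute into x ≡ 0 (mod 4): 11·t ≡ 0 − 8 = -8 (mod 4).
    Reduce coefficients mod 4: 3·t ≡ 0 (mod 4).
    The inverse of 3 mod 4 is 3 (since 3·3 = 9 = 2·4 + 1), so t ≡ 3·0 = 0 ≡ 0 (mod 4).
    Then x = 8 + 11·0 = 8, valid modulo lcm(11, 4) = 44: x ≡ 8 (mod 44).
  Combine with x ≡ 6 (mod 7): since gcd(44, 7) = 1, we get a unique residue mod 308.
    Write x = 8 + 44·t and substitute into x ≡ 6 (mod 7): 44·t ≡ 6 − 8 = -2 (mod 7).
    Reduce coefficients mod 7: 2·t ≡ 5 (mod 7).
    The inverse of 2 mod 7 is 4 (since 2·4 = 8 = 1·7 + 1), so t ≡ 4·5 = 20 ≡ 6 (mod 7).
    Then x = 8 + 44·6 = 272, valid modulo lcm(44, 7) = 308: x ≡ 272 (mod 308).
Verify: 272 mod 11 = 8 ✓, 272 mod 4 = 0 ✓, 272 mod 7 = 6 ✓.

x ≡ 272 (mod 308).
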